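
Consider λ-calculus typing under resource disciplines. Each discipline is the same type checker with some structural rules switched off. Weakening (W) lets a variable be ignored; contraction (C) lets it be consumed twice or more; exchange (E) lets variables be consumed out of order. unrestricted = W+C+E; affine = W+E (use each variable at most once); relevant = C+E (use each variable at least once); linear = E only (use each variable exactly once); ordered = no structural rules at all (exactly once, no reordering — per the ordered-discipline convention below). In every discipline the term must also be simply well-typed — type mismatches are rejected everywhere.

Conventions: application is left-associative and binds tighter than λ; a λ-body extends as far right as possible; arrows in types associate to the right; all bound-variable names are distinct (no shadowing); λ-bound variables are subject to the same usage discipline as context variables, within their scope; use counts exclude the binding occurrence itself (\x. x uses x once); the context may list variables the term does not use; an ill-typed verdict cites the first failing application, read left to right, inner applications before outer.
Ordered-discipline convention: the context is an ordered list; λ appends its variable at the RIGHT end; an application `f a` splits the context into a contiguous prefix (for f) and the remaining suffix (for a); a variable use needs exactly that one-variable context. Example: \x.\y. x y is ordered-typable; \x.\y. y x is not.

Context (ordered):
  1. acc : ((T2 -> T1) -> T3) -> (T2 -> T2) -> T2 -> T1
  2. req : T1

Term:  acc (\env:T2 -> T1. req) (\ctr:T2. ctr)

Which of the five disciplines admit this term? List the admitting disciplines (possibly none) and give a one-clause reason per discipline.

accepted by: none
variable uses: acc=1, req=1, env (λ-bound)=0, ctr (λ-bound)=1
use order (left to right): acc, req, ctr
typing: ill-typed: an application expects (T2 -> T1) -> T3 but receives (T2 -> T1) -> T1
ordered: ✗, the type mismatch rejects it
linear: ✗, not simply typable
affine: ✗, fails simple typing
relevant: ✗, a type mismatch blocks all five
unrestricted: ✗, the type mismatch rejects it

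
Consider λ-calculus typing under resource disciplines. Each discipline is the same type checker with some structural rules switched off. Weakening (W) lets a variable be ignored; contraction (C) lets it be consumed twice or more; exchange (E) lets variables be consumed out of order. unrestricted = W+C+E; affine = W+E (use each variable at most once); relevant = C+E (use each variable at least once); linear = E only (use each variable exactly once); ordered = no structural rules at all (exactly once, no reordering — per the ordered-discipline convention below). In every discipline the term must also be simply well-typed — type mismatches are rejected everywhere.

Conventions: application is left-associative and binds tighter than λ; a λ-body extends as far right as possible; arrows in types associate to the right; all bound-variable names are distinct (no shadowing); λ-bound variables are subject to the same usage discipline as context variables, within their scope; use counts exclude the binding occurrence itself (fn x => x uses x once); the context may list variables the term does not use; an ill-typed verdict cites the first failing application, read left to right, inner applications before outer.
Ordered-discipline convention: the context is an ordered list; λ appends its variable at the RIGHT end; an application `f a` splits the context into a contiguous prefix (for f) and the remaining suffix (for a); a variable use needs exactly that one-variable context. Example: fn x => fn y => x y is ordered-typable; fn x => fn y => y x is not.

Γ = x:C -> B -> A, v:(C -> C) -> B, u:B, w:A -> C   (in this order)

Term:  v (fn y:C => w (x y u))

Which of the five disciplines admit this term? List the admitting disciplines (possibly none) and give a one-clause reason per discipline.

admitted in: linear, affine, relevant, unrestricted
variable uses: x: 1, v: 1, u: 1, w: 1, y [bound]: 1
use order (left to right): v, w, x, y, u
typing: ✓ — B
ordered: ✗ — no ordered split (uses run v, w, x, y, u)
linear: ✓ — single use per variable (x, v, u, w, y)
affine: ✓ — x, v, u, w, y: no repeats, contraction unneeded
relevant: ✓ — x, v, u, w, y: all used, weakening unneeded
unrestricted: ✓ — simply typable at B; W, C, E all held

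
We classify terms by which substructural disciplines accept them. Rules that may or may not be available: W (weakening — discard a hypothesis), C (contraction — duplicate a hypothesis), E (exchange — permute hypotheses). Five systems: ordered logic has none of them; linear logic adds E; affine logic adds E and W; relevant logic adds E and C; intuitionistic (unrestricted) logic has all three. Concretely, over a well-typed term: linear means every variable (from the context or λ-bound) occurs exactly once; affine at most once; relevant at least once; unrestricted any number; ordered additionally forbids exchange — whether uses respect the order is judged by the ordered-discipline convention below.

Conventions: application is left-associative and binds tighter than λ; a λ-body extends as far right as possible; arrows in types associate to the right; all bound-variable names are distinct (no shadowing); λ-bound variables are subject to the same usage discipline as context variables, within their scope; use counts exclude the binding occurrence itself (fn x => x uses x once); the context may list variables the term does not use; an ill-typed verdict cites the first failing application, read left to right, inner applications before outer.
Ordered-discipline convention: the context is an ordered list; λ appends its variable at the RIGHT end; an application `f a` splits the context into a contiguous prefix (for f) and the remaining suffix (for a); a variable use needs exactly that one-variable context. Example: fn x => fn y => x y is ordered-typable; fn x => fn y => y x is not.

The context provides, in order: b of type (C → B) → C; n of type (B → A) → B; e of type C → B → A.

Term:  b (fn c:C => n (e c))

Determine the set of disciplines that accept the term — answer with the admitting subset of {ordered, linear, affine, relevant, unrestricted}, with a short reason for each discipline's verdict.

admitted by: ordered, linear, affine, relevant, unrestricted
usage: b: 1×, n: 1×, e: 1×, c (bound): 1×
order of uses: b, n, e, c
typing: well-typed — term : C
ordered ✓ (single-use (b, n, e, c), ordered derivation ok)
linear ✓ (b, n, e, c: one use apiece)
affine ✓ (at most one use each (b, n, e, c))
relevant ✓ (every one of b, n, e, c appears)
unrestricted ✓ (simply typable at C; W, C, E all held)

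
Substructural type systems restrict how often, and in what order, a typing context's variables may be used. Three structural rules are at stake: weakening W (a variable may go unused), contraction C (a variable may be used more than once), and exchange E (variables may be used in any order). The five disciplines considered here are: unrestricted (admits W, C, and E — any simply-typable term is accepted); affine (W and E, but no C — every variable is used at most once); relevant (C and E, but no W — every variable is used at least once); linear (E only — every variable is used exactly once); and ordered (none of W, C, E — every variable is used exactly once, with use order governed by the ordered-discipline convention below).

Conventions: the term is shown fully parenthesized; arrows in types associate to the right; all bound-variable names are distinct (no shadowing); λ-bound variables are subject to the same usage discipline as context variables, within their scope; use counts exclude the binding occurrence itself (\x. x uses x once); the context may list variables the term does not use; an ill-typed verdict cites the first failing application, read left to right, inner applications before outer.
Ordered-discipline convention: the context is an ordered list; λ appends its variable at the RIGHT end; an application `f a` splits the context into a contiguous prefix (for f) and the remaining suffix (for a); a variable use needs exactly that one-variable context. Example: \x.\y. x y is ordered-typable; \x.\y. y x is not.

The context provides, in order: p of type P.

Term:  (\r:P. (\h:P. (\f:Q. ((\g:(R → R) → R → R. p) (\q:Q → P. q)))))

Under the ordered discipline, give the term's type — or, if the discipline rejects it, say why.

not well-typed under ordered — not simply typable
usage: p ×1, r (bound) ×0, h (bound) ×0, f (bound) ×0, g (bound) ×0, q (bound) ×1
left-to-right use order: p, q
typing: ill-typed: an application expects (R → R) → R → R but receives (Q → P) → Q → P
summary: ordered ✗, linear ✗, affine ✗, relevant ✗, unrestricted ✗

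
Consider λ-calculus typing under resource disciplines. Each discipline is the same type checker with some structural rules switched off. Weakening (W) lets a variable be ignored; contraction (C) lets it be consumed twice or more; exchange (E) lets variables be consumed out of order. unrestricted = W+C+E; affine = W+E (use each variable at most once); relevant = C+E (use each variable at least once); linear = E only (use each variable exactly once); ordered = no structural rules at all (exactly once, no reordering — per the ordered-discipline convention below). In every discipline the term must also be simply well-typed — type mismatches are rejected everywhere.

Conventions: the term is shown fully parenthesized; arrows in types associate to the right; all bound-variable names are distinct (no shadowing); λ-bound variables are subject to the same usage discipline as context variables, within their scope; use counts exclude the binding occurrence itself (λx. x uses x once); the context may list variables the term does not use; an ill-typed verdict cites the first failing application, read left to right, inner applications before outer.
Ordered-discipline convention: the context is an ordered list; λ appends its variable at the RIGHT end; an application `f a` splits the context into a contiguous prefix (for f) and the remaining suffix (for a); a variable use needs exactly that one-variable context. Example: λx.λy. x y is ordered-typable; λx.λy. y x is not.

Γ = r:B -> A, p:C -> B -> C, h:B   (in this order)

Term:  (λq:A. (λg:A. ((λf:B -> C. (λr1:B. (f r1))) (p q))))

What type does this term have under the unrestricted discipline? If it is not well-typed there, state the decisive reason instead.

not well-typed under unrestricted — a type mismatch blocks all five
use counts: r=0; p=1; h=0; q (bound)=1; g (bound)=0; f (bound)=1; r1 (bound)=1
use order (left to right): f, r1, p, q
typing: ill-typed: an application expects C but receives A
per-discipline verdicts: ordered ✗; linear ✗; affine ✗; relevant ✗; unrestricted ✗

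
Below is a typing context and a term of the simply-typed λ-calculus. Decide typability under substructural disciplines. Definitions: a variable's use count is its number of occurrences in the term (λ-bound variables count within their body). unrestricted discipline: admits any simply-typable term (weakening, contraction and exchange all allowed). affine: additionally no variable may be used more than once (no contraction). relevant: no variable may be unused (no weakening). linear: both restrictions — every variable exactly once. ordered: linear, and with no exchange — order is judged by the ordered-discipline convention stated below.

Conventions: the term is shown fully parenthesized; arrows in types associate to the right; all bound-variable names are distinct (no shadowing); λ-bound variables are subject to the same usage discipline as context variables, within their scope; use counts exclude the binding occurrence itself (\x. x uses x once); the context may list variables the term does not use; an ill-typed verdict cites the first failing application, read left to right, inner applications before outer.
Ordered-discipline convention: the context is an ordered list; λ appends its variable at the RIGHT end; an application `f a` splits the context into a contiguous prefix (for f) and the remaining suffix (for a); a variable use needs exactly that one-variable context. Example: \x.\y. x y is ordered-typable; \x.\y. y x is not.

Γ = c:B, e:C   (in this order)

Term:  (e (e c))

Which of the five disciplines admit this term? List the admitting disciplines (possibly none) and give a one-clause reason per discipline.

admitted in: none
use counts: c ×1, e ×2
use order (left to right): e, e, c
typing: ill-typed: can't apply a value of type C
ordered ✗ (not simply typable)
linear ✗ (fails simple typing)
affine ✗ (a type mismatch blocks all five)
relevant ✗ (the type mismatch rejects it)
unrestricted ✗ (not simply typable)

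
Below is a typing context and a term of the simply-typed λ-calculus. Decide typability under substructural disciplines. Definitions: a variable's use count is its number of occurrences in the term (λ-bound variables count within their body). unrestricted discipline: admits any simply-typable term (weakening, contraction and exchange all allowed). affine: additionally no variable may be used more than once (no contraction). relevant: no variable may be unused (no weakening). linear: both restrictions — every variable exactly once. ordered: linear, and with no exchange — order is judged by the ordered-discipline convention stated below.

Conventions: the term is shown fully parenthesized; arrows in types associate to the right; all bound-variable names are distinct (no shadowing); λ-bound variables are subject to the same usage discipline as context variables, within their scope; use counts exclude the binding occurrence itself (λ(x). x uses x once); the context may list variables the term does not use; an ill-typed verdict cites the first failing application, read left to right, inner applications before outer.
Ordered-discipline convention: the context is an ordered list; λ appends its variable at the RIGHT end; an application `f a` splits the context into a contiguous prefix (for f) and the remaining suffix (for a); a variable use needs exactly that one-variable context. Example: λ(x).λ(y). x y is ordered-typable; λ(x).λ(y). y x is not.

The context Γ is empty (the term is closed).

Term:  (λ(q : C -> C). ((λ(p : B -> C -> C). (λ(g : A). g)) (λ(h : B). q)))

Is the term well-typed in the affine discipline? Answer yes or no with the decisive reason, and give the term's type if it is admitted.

yes — no duplicate uses among q, p, g, h; term : (C -> C) -> A -> A
usage: q (bound): 1; p (bound): 0; g (bound): 1; h (bound): 0
order of uses: g, q
typing: the term checks, with type (C -> C) -> A -> A
across the five disciplines: ordered ✗, linear ✗, affine ✓, relevant ✗, unrestricted ✓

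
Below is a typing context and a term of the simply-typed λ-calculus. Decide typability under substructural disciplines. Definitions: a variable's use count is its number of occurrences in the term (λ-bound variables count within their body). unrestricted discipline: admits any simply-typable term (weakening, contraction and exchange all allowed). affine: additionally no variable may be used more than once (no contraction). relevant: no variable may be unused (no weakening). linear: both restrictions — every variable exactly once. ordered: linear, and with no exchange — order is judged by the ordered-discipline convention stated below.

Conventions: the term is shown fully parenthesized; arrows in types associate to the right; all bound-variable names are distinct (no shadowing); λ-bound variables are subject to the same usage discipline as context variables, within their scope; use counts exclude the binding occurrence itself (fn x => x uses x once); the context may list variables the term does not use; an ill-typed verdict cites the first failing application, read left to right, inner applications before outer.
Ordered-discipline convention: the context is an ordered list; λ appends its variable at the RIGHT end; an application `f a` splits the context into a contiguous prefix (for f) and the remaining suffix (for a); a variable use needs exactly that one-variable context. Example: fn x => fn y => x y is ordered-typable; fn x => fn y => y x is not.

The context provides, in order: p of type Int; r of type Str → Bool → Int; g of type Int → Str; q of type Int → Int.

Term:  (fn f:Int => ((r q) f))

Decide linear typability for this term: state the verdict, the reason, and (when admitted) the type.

no — fails simple typing
use counts: p=0, r=1, g=0, q=1, f (bound)=1
order of uses: r, q, f
typing: ill-typed: a function awaiting Str gets Int → Int
summary: ordered ✗ · linear ✗ · affine ✗ · relevant ✗ · unrestricted ✗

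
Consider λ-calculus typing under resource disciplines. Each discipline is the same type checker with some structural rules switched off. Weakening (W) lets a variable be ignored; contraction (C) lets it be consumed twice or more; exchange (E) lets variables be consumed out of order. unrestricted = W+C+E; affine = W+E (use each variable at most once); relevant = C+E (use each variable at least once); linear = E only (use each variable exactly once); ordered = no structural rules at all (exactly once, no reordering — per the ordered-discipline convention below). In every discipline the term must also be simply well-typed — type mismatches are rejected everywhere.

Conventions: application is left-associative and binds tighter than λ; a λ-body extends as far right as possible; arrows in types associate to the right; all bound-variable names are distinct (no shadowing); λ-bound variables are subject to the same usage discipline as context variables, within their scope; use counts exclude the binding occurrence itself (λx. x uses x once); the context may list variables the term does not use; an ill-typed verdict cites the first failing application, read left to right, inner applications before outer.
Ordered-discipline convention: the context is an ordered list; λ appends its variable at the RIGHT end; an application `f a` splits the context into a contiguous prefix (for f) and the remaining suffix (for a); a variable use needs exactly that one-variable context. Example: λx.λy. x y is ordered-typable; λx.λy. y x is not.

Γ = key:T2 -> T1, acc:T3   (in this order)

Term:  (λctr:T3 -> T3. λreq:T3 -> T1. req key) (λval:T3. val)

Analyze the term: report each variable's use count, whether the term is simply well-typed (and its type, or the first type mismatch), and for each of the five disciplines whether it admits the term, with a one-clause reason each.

variable uses: key: 1, acc: 0, ctr [bound]: 0, req [bound]: 1, val [bound]: 1
uses in reading order: req, key, val
typing: ill-typed: an argument T2 -> T1 mismatches the expected T3
ordered: ✗, the type mismatch rejects it
linear: ✗, not simply typable
affine: ✗, fails simple typing
relevant: ✗, a type mismatch blocks all five
unrestricted: ✗, the type mismatch rejects it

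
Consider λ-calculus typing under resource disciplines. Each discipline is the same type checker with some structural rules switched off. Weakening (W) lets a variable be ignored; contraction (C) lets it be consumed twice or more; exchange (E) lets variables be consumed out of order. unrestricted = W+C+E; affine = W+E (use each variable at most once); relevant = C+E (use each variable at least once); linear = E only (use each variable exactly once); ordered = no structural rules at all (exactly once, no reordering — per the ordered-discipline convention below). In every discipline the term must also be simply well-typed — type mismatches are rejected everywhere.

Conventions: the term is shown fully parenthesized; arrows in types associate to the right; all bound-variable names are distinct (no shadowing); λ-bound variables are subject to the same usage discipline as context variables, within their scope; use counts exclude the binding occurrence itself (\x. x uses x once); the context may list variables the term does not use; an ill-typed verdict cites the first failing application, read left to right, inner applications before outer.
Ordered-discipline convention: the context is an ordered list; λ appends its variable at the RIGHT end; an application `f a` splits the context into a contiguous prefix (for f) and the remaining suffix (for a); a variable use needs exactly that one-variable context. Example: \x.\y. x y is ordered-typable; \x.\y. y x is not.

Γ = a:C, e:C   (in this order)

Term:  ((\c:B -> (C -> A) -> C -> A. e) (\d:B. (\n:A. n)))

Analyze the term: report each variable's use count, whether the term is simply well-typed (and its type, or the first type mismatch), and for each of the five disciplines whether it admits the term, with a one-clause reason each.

counts: a: 0, e: 1, c (bound): 0, d (bound): 0, n (bound): 1
order of uses: e, n
typing: ill-typed: an argument B -> A -> A mismatches the expected B -> (C -> A) -> C -> A
ordered ✗ (a type mismatch blocks all five)
linear ✗ (the type mismatch rejects it)
affine ✗ (not simply typable)
relevant ✗ (fails simple typing)
unrestricted ✗ (a type mismatch blocks all five)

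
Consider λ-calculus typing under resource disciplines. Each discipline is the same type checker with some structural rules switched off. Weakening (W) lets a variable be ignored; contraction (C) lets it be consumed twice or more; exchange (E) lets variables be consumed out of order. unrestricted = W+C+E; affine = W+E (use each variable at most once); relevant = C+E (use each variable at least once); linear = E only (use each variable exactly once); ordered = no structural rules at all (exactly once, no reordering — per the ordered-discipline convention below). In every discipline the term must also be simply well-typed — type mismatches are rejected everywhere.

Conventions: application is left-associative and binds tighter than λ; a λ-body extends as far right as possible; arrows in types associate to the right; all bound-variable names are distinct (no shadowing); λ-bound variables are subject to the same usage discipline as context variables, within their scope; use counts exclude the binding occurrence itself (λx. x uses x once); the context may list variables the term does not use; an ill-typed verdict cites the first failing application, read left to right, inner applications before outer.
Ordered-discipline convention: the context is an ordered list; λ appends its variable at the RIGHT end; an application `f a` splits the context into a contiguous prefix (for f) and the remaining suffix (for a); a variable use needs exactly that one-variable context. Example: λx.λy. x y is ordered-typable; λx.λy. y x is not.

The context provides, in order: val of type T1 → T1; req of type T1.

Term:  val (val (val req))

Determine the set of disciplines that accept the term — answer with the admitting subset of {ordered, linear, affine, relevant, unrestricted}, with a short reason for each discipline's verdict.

accepted by: relevant, unrestricted
usage: val: 3, req: 1
left-to-right use order: val, val, val, req
typing: well-typed at T1
ordered: ✗ — uses contraction: val ×3
linear: ✗ — uses contraction: val ×3
affine: ✗ — uses contraction: val ×3
relevant: ✓ — at least one use each (val, req)
unrestricted: ✓ — type-checks (T1) and nothing is barred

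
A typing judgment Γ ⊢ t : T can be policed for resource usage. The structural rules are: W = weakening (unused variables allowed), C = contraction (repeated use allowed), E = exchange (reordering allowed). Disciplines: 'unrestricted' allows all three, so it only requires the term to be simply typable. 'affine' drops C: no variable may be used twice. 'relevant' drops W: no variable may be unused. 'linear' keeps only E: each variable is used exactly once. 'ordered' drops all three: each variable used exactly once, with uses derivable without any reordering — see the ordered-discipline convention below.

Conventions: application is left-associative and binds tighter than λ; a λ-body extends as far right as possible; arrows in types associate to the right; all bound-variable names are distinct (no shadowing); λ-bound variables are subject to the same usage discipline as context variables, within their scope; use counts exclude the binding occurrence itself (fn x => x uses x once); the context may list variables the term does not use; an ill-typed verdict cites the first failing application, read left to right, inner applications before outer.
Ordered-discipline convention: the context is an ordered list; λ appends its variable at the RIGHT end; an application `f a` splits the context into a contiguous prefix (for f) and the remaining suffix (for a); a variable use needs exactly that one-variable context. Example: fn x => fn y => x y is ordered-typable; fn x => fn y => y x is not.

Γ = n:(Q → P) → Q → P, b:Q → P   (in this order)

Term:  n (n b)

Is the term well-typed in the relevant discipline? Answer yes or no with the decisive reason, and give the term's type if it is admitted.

yes — every one of n, b appears; term : Q → P
usage: n=2; b=1
left-to-right use order: n, n, b
typing: ✓ — Q → P
all disciplines: ordered ✗ | linear ✗ | affine ✗ | relevant ✓ | unrestricted ✓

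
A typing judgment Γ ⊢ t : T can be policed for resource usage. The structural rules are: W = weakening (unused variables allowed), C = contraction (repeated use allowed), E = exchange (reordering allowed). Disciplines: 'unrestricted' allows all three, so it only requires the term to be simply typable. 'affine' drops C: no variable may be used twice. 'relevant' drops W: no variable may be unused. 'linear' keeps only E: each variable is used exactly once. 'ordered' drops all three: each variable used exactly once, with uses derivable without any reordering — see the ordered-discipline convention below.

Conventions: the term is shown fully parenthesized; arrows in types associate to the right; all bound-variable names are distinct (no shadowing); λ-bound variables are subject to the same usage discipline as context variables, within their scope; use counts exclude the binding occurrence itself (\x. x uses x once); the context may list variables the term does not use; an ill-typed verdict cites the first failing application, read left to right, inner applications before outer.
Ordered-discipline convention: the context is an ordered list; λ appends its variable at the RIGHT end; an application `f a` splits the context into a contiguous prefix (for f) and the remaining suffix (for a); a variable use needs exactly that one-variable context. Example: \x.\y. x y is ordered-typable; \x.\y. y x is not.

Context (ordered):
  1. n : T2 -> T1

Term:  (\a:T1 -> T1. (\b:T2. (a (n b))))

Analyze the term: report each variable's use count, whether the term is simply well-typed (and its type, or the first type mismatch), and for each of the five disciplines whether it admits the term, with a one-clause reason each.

counts: n: 1×; a (bound): 1×; b (bound): 1×
uses in reading order: a, n, b
typing: ✓ — (T1 -> T1) -> T2 -> T1
ordered: ✗ — needs exchange: uses follow a, n, b
linear: ✓ — each of n, a, b used exactly once
affine: ✓ — none of n, a, b used more than once
relevant: ✓ — every one of n, a, b appears
unrestricted: ✓ — simply typable at (T1 -> T1) -> T2 -> T1; W, C, E all held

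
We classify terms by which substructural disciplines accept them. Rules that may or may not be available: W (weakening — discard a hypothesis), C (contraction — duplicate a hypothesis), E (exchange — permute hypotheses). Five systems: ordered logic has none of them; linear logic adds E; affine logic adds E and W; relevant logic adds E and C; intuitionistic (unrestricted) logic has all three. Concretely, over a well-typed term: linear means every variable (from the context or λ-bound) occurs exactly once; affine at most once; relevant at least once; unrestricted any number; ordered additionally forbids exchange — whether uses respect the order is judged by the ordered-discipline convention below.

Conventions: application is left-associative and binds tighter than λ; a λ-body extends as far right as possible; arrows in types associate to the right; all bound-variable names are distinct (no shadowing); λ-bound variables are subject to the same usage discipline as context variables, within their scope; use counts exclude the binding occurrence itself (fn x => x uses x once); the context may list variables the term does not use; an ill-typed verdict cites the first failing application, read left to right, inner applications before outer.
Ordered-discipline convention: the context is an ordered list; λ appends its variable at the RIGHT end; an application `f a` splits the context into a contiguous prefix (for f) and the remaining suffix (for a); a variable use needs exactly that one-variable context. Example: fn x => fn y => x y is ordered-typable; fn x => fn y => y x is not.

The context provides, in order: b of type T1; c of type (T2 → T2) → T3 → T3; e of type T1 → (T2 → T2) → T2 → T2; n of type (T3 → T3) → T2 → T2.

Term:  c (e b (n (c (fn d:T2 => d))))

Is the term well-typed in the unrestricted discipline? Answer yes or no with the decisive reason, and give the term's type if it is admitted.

yes — typability at T3 → T3 is all that's needed; term : T3 → T3
use counts: b ×1; c ×2; e ×1; n ×1; d (λ-bound) ×1
uses in reading order: c, e, b, n, c, d
typing: the term checks, with type T3 → T3
across the five disciplines: ordered ✗ · linear ✗ · affine ✗ · relevant ✓ · unrestricted ✓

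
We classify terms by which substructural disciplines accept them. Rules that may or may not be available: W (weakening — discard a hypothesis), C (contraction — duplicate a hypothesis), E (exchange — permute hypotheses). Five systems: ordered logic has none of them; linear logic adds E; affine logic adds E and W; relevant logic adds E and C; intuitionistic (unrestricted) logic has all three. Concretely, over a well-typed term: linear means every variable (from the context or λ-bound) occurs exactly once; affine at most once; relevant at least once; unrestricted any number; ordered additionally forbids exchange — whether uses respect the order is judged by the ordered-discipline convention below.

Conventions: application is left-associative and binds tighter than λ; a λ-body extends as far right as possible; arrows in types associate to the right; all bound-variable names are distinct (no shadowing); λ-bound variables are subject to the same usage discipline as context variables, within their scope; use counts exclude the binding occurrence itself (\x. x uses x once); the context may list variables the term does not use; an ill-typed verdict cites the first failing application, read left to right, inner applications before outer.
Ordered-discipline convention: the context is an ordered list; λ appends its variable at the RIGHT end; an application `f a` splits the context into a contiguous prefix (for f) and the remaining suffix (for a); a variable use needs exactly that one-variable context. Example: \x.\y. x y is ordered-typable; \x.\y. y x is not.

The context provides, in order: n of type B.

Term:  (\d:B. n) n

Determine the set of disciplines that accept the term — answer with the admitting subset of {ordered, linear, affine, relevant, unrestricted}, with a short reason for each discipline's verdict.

accepted by: unrestricted
use counts: n: 2, d [bound]: 0
order of uses: n, n
typing: the term checks, with type B
ordered ✗ (repeated use of n ×2; d never used (weakening))
linear ✗ (repeated use of n ×2; d never used (weakening))
affine ✗ (repeated use of n ×2)
relevant ✗ (d never used (weakening))
unrestricted ✓ (type-checks (B) and nothing is barred)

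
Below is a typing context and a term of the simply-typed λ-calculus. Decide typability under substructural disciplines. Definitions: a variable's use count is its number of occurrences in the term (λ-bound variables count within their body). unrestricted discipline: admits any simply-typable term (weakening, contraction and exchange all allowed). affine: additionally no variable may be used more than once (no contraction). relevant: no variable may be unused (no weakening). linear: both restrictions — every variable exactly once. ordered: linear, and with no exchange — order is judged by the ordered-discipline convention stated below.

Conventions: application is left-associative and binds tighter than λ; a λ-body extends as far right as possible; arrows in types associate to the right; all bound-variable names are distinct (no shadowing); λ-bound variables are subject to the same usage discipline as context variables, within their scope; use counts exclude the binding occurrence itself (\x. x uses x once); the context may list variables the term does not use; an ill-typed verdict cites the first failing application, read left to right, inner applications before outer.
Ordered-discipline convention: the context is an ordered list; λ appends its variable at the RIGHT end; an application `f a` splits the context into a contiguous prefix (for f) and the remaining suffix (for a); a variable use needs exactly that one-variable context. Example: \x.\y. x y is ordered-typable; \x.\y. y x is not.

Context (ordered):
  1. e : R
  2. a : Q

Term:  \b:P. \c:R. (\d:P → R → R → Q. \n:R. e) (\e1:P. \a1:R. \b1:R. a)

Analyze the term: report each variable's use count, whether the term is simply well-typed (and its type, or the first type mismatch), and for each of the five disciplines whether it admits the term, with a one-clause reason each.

use counts: e: 1; a: 1; b [bound]: 0; c [bound]: 0; d [bound]: 0; n [bound]: 0; e1 [bound]: 0; a1 [bound]: 0; b1 [bound]: 0
use order (left to right): e, a
typing: well-typed at P → R → R → R
ordered ✗ (b, c, d, n, e1, a1, b1 left unused)
linear ✗ (b, c, d, n, e1, a1, b1 left unused)
affine ✓ (at most one use each (e, a, b, c, d, n, e1, a1, b1))
relevant ✗ (b, c, d, n, e1, a1, b1 left unused)
unrestricted ✓ (well-typed at P → R → R → R; no restrictions here)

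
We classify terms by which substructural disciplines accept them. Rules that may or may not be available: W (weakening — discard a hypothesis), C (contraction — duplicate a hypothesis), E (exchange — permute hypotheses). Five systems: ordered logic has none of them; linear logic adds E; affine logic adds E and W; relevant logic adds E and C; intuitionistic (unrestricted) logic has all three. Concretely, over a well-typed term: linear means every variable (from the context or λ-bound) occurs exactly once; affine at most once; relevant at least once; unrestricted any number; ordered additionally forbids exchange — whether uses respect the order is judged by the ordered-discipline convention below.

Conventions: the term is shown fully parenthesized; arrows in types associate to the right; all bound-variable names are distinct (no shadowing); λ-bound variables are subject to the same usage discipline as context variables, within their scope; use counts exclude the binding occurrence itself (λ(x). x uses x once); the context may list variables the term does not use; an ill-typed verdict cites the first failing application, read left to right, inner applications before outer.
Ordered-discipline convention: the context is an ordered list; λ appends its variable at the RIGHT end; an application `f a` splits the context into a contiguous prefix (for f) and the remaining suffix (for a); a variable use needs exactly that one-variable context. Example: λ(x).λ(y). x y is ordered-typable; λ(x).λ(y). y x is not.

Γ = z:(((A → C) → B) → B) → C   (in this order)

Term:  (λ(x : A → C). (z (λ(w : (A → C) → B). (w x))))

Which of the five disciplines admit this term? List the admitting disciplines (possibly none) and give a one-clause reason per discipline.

admitted by: linear, affine, relevant, unrestricted
counts: z ×1, x (bound) ×1, w (bound) ×1
use order (left to right): z, w, x
typing: the term checks, with type (A → C) → C
ordered: ✗, needs exchange: uses follow z, w, x
linear: ✓, single use per variable (z, x, w)
affine: ✓, none of z, x, w used more than once
relevant: ✓, z, x, w: all used, weakening unneeded
unrestricted: ✓, type-checks ((A → C) → C) and nothing is barred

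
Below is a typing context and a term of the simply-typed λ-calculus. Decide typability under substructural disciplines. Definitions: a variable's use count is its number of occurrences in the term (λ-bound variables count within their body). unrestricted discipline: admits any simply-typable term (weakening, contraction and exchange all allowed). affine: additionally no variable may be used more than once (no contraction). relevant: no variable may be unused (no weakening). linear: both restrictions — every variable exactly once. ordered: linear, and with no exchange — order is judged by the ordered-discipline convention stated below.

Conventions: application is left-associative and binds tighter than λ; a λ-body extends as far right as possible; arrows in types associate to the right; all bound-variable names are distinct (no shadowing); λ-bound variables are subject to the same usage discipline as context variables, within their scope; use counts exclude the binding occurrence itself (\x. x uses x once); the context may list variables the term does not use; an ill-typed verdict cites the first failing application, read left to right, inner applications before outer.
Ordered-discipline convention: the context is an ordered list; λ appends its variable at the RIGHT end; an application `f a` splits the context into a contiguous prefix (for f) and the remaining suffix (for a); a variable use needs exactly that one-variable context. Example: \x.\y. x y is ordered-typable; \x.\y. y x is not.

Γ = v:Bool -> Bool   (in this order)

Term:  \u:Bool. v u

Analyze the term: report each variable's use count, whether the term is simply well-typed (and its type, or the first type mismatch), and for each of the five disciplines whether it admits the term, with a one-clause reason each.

variable uses: v: 1; u (λ-bound): 1
use order (left to right): v, u
typing: well-typed at Bool -> Bool
ordered: ✓, one use each (v, u); ordered split holds
linear: ✓, single use per variable (v, u)
affine: ✓, at most one use each (v, u)
relevant: ✓, none of v, u goes unused
unrestricted: ✓, type-checks (Bool -> Bool) and nothing is barred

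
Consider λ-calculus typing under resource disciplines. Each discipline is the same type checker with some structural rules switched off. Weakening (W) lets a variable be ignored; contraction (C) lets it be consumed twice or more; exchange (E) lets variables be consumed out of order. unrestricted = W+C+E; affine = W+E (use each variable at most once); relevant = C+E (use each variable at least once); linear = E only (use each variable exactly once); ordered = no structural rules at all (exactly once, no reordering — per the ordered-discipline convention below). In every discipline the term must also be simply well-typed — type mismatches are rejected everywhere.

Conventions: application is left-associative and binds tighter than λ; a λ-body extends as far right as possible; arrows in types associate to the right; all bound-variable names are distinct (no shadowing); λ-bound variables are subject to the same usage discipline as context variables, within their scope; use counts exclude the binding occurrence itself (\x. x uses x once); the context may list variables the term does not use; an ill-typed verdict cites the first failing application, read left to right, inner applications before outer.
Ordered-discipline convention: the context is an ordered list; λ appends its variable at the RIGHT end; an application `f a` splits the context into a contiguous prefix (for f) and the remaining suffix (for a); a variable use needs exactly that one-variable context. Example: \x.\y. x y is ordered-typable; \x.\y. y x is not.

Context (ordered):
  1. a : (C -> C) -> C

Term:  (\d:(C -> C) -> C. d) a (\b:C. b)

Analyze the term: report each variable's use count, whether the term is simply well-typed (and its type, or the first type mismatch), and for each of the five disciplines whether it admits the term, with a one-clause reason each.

variable uses: a=1; d (bound)=1; b (bound)=1
use order (left to right): d, a, b
typing: ✓ — C
ordered: ✓ — single-use (a, d, b), ordered derivation ok
linear: ✓ — exactly-once usage across a, d, b
affine: ✓ — no duplicate uses among a, d, b
relevant: ✓ — every one of a, d, b appears
unrestricted: ✓ — type-checks (C) and nothing is barred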